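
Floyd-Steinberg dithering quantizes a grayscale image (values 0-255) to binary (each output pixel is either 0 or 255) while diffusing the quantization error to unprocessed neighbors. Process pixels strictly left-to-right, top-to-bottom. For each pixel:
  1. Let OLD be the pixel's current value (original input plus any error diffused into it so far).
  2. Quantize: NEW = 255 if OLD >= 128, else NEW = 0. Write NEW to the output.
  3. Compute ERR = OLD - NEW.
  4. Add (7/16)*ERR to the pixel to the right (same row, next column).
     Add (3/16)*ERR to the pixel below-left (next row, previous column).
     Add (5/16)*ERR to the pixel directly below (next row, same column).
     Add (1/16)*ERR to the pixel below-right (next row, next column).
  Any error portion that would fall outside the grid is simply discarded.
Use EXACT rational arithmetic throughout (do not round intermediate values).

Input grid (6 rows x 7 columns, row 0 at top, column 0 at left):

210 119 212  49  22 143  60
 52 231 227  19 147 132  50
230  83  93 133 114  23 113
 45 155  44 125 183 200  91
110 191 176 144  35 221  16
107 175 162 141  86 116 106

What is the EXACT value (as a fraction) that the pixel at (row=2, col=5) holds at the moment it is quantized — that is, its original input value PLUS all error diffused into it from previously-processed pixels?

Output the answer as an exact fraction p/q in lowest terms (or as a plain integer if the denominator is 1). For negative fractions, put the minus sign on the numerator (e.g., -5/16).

Answer: 95411466313/34359738368

Derivation:
(0,0): OLD=210 → NEW=255, ERR=-45
(0,1): OLD=1589/16 → NEW=0, ERR=1589/16
(0,2): OLD=65395/256 → NEW=255, ERR=115/256
(0,3): OLD=201509/4096 → NEW=0, ERR=201509/4096
(0,4): OLD=2852355/65536 → NEW=0, ERR=2852355/65536
(0,5): OLD=169912853/1048576 → NEW=255, ERR=-97474027/1048576
(0,6): OLD=324314771/16777216 → NEW=0, ERR=324314771/16777216
(1,0): OLD=14479/256 → NEW=0, ERR=14479/256
(1,1): OLD=581737/2048 → NEW=255, ERR=59497/2048
(1,2): OLD=16730141/65536 → NEW=255, ERR=18461/65536
(1,3): OLD=11189849/262144 → NEW=0, ERR=11189849/262144
(1,4): OLD=2766919147/16777216 → NEW=255, ERR=-1511270933/16777216
(1,5): OLD=9379904347/134217728 → NEW=0, ERR=9379904347/134217728
(1,6): OLD=173529428213/2147483648 → NEW=0, ERR=173529428213/2147483648
(2,0): OLD=8294291/32768 → NEW=255, ERR=-61549/32768
(2,1): OLD=99451649/1048576 → NEW=0, ERR=99451649/1048576
(2,2): OLD=2422660163/16777216 → NEW=255, ERR=-1855529917/16777216
(2,3): OLD=10882435563/134217728 → NEW=0, ERR=10882435563/134217728
(2,4): OLD=147204131611/1073741824 → NEW=255, ERR=-126600033509/1073741824
(2,5): OLD=95411466313/34359738368 → NEW=0, ERR=95411466313/34359738368
Target (2,5): original=23, with diffused error = 95411466313/34359738368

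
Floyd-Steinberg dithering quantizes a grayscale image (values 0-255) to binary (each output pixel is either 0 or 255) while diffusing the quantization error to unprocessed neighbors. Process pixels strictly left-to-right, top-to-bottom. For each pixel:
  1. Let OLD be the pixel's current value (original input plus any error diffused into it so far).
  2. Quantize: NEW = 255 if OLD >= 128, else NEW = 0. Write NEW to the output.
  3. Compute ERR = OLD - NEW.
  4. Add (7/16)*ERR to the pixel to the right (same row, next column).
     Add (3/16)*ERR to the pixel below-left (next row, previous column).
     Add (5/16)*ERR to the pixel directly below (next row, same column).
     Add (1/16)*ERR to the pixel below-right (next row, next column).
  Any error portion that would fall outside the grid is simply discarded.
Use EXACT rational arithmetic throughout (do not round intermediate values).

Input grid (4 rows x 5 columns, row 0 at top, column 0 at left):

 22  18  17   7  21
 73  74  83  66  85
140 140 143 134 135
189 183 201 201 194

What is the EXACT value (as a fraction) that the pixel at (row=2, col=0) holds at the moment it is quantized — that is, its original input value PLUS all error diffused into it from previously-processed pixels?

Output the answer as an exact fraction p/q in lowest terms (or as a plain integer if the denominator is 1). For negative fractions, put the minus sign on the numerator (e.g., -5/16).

(0,0): OLD=22 → NEW=0, ERR=22
(0,1): OLD=221/8 → NEW=0, ERR=221/8
(0,2): OLD=3723/128 → NEW=0, ERR=3723/128
(0,3): OLD=40397/2048 → NEW=0, ERR=40397/2048
(0,4): OLD=970907/32768 → NEW=0, ERR=970907/32768
(1,0): OLD=10887/128 → NEW=0, ERR=10887/128
(1,1): OLD=129713/1024 → NEW=0, ERR=129713/1024
(1,2): OLD=5011333/32768 → NEW=255, ERR=-3344507/32768
(1,3): OLD=4572257/131072 → NEW=0, ERR=4572257/131072
(1,4): OLD=232267267/2097152 → NEW=0, ERR=232267267/2097152
(2,0): OLD=3118379/16384 → NEW=255, ERR=-1059541/16384
Target (2,0): original=140, with diffused error = 3118379/16384

Answer: 3118379/16384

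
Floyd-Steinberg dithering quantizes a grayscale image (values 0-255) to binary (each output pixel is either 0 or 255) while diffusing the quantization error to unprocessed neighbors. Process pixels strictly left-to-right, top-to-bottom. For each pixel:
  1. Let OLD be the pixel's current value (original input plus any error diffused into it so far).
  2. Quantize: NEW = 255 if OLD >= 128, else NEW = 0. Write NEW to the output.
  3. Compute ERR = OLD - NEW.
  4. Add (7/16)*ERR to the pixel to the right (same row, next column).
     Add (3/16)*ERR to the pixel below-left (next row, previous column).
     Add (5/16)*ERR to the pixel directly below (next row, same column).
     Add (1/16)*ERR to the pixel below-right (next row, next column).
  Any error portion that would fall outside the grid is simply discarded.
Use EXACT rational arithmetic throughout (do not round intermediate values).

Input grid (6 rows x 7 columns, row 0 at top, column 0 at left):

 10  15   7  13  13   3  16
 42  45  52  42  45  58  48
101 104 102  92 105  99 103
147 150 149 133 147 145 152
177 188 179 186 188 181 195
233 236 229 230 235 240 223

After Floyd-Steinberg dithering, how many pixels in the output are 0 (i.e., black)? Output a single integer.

Answer: 21

Derivation:
(0,0): OLD=10 → NEW=0, ERR=10
(0,1): OLD=155/8 → NEW=0, ERR=155/8
(0,2): OLD=1981/128 → NEW=0, ERR=1981/128
(0,3): OLD=40491/2048 → NEW=0, ERR=40491/2048
(0,4): OLD=709421/32768 → NEW=0, ERR=709421/32768
(0,5): OLD=6538811/524288 → NEW=0, ERR=6538811/524288
(0,6): OLD=179989405/8388608 → NEW=0, ERR=179989405/8388608
(1,0): OLD=6241/128 → NEW=0, ERR=6241/128
(1,1): OLD=77735/1024 → NEW=0, ERR=77735/1024
(1,2): OLD=3111859/32768 → NEW=0, ERR=3111859/32768
(1,3): OLD=12419447/131072 → NEW=0, ERR=12419447/131072
(1,4): OLD=811967685/8388608 → NEW=0, ERR=811967685/8388608
(1,5): OLD=7356543445/67108864 → NEW=0, ERR=7356543445/67108864
(1,6): OLD=111071955675/1073741824 → NEW=0, ERR=111071955675/1073741824
(2,0): OLD=2137629/16384 → NEW=255, ERR=-2040291/16384
(2,1): OLD=49332751/524288 → NEW=0, ERR=49332751/524288
(2,2): OLD=1638749677/8388608 → NEW=255, ERR=-500345363/8388608
(2,3): OLD=8026187717/67108864 → NEW=0, ERR=8026187717/67108864
(2,4): OLD=114916650069/536870912 → NEW=255, ERR=-21985432491/536870912
(2,5): OLD=2418682200647/17179869184 → NEW=255, ERR=-1962184441273/17179869184
(2,6): OLD=25346164902241/274877906944 → NEW=0, ERR=25346164902241/274877906944
(3,0): OLD=1054677069/8388608 → NEW=0, ERR=1054677069/8388608
(3,1): OLD=14458176841/67108864 → NEW=255, ERR=-2654583479/67108864
(3,2): OLD=75892394091/536870912 → NEW=255, ERR=-61009688469/536870912
(3,3): OLD=234615647357/2147483648 → NEW=0, ERR=234615647357/2147483648
(3,4): OLD=46196010105933/274877906944 → NEW=255, ERR=-23897856164787/274877906944
(3,5): OLD=189119474463031/2199023255552 → NEW=0, ERR=189119474463031/2199023255552
(3,6): OLD=7434547866350377/35184372088832 → NEW=255, ERR=-1537467016301783/35184372088832
(4,0): OLD=224275635171/1073741824 → NEW=255, ERR=-49528529949/1073741824
(4,1): OLD=2439689552647/17179869184 → NEW=255, ERR=-1941177089273/17179869184
(4,2): OLD=30804557728969/274877906944 → NEW=0, ERR=30804557728969/274877906944
(4,3): OLD=540446020243059/2199023255552 → NEW=255, ERR=-20304909922701/2199023255552
(4,4): OLD=3162109091466345/17592186044416 → NEW=255, ERR=-1323898349859735/17592186044416
(4,5): OLD=90817595990265577/562949953421312 → NEW=255, ERR=-52734642132168983/562949953421312
(4,6): OLD=1312678583907703855/9007199254740992 → NEW=255, ERR=-984157226051249105/9007199254740992
(5,0): OLD=54260738654213/274877906944 → NEW=255, ERR=-15833127616507/274877906944
(5,1): OLD=425773642841559/2199023255552 → NEW=255, ERR=-134977287324201/2199023255552
(5,2): OLD=4017588554518417/17592186044416 → NEW=255, ERR=-468418886807663/17592186044416
(5,3): OLD=29323956341982005/140737488355328 → NEW=255, ERR=-6564103188626635/140737488355328
(5,4): OLD=1557671216268311335/9007199254740992 → NEW=255, ERR=-739164593690641625/9007199254740992
(5,5): OLD=10782206989257733815/72057594037927936 → NEW=255, ERR=-7592479490413889865/72057594037927936
(5,6): OLD=157837815859462052569/1152921504606846976 → NEW=255, ERR=-136157167815283926311/1152921504606846976
Output grid:
  Row 0: .......  (7 black, running=7)
  Row 1: .......  (7 black, running=14)
  Row 2: #.#.##.  (3 black, running=17)
  Row 3: .##.#.#  (3 black, running=20)
  Row 4: ##.####  (1 black, running=21)
  Row 5: #######  (0 black, running=21)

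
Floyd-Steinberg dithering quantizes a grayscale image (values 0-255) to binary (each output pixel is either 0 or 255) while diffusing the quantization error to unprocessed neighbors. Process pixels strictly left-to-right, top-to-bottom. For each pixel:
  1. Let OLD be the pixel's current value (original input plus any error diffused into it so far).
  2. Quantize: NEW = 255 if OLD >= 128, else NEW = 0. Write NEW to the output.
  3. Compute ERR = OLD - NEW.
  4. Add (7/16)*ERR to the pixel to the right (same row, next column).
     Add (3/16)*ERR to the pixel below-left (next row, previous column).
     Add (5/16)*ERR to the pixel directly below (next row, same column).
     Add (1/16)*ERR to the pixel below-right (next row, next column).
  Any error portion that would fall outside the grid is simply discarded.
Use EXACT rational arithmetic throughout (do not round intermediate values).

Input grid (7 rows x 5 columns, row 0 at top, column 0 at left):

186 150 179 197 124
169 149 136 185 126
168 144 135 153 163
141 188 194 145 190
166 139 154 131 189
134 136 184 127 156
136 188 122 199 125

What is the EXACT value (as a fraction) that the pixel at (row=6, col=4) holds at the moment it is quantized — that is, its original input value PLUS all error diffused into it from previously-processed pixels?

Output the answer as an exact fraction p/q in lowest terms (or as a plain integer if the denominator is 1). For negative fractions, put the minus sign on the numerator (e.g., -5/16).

(0,0): OLD=186 → NEW=255, ERR=-69
(0,1): OLD=1917/16 → NEW=0, ERR=1917/16
(0,2): OLD=59243/256 → NEW=255, ERR=-6037/256
(0,3): OLD=764653/4096 → NEW=255, ERR=-279827/4096
(0,4): OLD=6167675/65536 → NEW=0, ERR=6167675/65536
(1,0): OLD=43495/256 → NEW=255, ERR=-21785/256
(1,1): OLD=287697/2048 → NEW=255, ERR=-234543/2048
(1,2): OLD=4797605/65536 → NEW=0, ERR=4797605/65536
(1,3): OLD=55535297/262144 → NEW=255, ERR=-11311423/262144
(1,4): OLD=554746915/4194304 → NEW=255, ERR=-514800605/4194304
(2,0): OLD=3929995/32768 → NEW=0, ERR=3929995/32768
(2,1): OLD=177303849/1048576 → NEW=255, ERR=-90083031/1048576
(2,2): OLD=1762328251/16777216 → NEW=0, ERR=1762328251/16777216
(2,3): OLD=44837846785/268435456 → NEW=255, ERR=-23613194495/268435456
(2,4): OLD=358468217031/4294967296 → NEW=0, ERR=358468217031/4294967296
(3,0): OLD=2724137563/16777216 → NEW=255, ERR=-1554052517/16777216
(3,1): OLD=19839998911/134217728 → NEW=255, ERR=-14385521729/134217728
(3,2): OLD=678911771877/4294967296 → NEW=255, ERR=-416304888603/4294967296
(3,3): OLD=835961878781/8589934592 → NEW=0, ERR=835961878781/8589934592
(3,4): OLD=34794194257617/137438953472 → NEW=255, ERR=-252738877743/137438953472
(4,0): OLD=251163619701/2147483648 → NEW=0, ERR=251163619701/2147483648
(4,1): OLD=9119862355317/68719476736 → NEW=255, ERR=-8403604212363/68719476736
(4,2): OLD=89892868068219/1099511627776 → NEW=0, ERR=89892868068219/1099511627776
(4,3): OLD=3356202266167669/17592186044416 → NEW=255, ERR=-1129805175158411/17592186044416
(4,4): OLD=46840431418193075/281474976710656 → NEW=255, ERR=-24935687643024205/281474976710656
(5,0): OLD=162309924637055/1099511627776 → NEW=255, ERR=-118065540445825/1099511627776
(5,1): OLD=646032279711165/8796093022208 → NEW=0, ERR=646032279711165/8796093022208
(5,2): OLD=62486538872334373/281474976710656 → NEW=255, ERR=-9289580188882907/281474976710656
(5,3): OLD=91187797159397803/1125899906842624 → NEW=0, ERR=91187797159397803/1125899906842624
(5,4): OLD=2877539463524351721/18014398509481984 → NEW=255, ERR=-1716132156393554199/18014398509481984
(6,0): OLD=16355773637625103/140737488355328 → NEW=0, ERR=16355773637625103/140737488355328
(6,1): OLD=1120929206705411169/4503599627370496 → NEW=255, ERR=-27488698274065311/4503599627370496
(6,2): OLD=9280461262723008571/72057594037927936 → NEW=255, ERR=-9094225216948615109/72057594037927936
(6,3): OLD=171980179584052864841/1152921504606846976 → NEW=255, ERR=-122014804090693114039/1152921504606846976
(6,4): OLD=995953394824128160319/18446744073709551616 → NEW=0, ERR=995953394824128160319/18446744073709551616
Target (6,4): original=125, with diffused error = 995953394824128160319/18446744073709551616

Answer: 995953394824128160319/18446744073709551616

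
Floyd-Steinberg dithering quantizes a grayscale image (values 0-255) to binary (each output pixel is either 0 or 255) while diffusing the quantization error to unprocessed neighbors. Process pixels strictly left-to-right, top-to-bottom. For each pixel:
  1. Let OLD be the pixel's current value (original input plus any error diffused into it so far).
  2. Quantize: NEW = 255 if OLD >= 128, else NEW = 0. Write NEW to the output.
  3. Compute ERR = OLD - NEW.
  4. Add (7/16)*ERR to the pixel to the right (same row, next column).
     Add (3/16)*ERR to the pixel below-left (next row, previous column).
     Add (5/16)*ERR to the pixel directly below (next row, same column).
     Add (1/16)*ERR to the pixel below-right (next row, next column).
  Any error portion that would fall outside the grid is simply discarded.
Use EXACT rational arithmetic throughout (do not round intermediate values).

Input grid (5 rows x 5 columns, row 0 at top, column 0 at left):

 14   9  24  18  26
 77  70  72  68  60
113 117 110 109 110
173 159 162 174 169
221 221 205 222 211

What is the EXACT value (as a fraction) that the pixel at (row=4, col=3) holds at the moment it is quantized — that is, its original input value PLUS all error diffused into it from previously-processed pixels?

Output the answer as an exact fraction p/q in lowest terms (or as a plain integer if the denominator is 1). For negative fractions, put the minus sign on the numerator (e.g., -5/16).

(0,0): OLD=14 → NEW=0, ERR=14
(0,1): OLD=121/8 → NEW=0, ERR=121/8
(0,2): OLD=3919/128 → NEW=0, ERR=3919/128
(0,3): OLD=64297/2048 → NEW=0, ERR=64297/2048
(0,4): OLD=1302047/32768 → NEW=0, ERR=1302047/32768
(1,0): OLD=10779/128 → NEW=0, ERR=10779/128
(1,1): OLD=121021/1024 → NEW=0, ERR=121021/1024
(1,2): OLD=4590977/32768 → NEW=255, ERR=-3764863/32768
(1,3): OLD=4837677/131072 → NEW=0, ERR=4837677/131072
(1,4): OLD=189848807/2097152 → NEW=0, ERR=189848807/2097152
(2,0): OLD=2645615/16384 → NEW=255, ERR=-1532305/16384
(2,1): OLD=50717621/524288 → NEW=0, ERR=50717621/524288
(2,2): OLD=1096596063/8388608 → NEW=255, ERR=-1042498977/8388608
(2,3): OLD=10194676909/134217728 → NEW=0, ERR=10194676909/134217728
(2,4): OLD=373291339131/2147483648 → NEW=255, ERR=-174316991109/2147483648
(3,0): OLD=1358213247/8388608 → NEW=255, ERR=-780881793/8388608
(3,1): OLD=8009909395/67108864 → NEW=0, ERR=8009909395/67108864
(3,2): OLD=420198906049/2147483648 → NEW=255, ERR=-127409424191/2147483648
(3,3): OLD=639058993497/4294967296 → NEW=255, ERR=-456157666983/4294967296
(3,4): OLD=7003547649501/68719476736 → NEW=0, ERR=7003547649501/68719476736
(4,0): OLD=230091399569/1073741824 → NEW=255, ERR=-43712765551/1073741824
(4,1): OLD=7680974953233/34359738368 → NEW=255, ERR=-1080758330607/34359738368
(4,2): OLD=88095169200159/549755813888 → NEW=255, ERR=-52092563341281/549755813888
(4,3): OLD=1431612131667217/8796093022208 → NEW=255, ERR=-811391588995823/8796093022208
Target (4,3): original=222, with diffused error = 1431612131667217/8796093022208

Answer: 1431612131667217/8796093022208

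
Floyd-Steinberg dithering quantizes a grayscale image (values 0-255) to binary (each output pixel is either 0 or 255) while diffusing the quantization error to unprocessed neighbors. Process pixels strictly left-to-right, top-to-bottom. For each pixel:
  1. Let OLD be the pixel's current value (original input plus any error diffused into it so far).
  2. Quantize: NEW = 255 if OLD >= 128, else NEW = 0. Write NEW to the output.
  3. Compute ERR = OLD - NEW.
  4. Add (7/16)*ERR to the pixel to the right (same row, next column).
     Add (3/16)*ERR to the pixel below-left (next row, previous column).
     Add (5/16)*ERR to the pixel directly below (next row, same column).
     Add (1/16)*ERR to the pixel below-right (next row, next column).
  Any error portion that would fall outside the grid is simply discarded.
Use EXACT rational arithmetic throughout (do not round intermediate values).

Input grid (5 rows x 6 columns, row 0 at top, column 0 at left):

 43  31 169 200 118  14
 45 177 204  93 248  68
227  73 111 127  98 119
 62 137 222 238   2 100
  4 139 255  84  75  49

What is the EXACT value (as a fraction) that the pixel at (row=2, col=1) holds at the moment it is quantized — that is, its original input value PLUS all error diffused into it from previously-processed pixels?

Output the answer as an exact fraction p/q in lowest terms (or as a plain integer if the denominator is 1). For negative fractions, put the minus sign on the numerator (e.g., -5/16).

Answer: 40382537/1048576

Derivation:
(0,0): OLD=43 → NEW=0, ERR=43
(0,1): OLD=797/16 → NEW=0, ERR=797/16
(0,2): OLD=48843/256 → NEW=255, ERR=-16437/256
(0,3): OLD=704141/4096 → NEW=255, ERR=-340339/4096
(0,4): OLD=5350875/65536 → NEW=0, ERR=5350875/65536
(0,5): OLD=52136189/1048576 → NEW=0, ERR=52136189/1048576
(1,0): OLD=17351/256 → NEW=0, ERR=17351/256
(1,1): OLD=435953/2048 → NEW=255, ERR=-86287/2048
(1,2): OLD=10029381/65536 → NEW=255, ERR=-6682299/65536
(1,3): OLD=8839777/262144 → NEW=0, ERR=8839777/262144
(1,4): OLD=4905615107/16777216 → NEW=255, ERR=627425027/16777216
(1,5): OLD=28186305317/268435456 → NEW=0, ERR=28186305317/268435456
(2,0): OLD=7873515/32768 → NEW=255, ERR=-482325/32768
(2,1): OLD=40382537/1048576 → NEW=0, ERR=40382537/1048576
Target (2,1): original=73, with diffused error = 40382537/1048576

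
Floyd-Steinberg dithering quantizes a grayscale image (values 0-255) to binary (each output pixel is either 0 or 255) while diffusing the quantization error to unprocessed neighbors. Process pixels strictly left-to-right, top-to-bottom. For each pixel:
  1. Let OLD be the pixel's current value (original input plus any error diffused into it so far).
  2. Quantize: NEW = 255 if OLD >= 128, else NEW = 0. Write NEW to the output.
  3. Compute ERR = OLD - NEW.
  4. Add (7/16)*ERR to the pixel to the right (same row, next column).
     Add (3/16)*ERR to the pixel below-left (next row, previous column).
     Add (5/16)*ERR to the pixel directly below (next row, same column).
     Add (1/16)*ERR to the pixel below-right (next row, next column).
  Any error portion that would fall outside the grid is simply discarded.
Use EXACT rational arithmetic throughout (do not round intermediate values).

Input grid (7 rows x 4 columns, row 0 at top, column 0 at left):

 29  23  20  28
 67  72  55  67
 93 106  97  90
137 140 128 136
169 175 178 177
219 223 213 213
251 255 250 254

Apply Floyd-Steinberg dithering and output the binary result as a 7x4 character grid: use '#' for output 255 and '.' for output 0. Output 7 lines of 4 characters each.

(0,0): OLD=29 → NEW=0, ERR=29
(0,1): OLD=571/16 → NEW=0, ERR=571/16
(0,2): OLD=9117/256 → NEW=0, ERR=9117/256
(0,3): OLD=178507/4096 → NEW=0, ERR=178507/4096
(1,0): OLD=21185/256 → NEW=0, ERR=21185/256
(1,1): OLD=261831/2048 → NEW=0, ERR=261831/2048
(1,2): OLD=8681171/65536 → NEW=255, ERR=-8030509/65536
(1,3): OLD=30655541/1048576 → NEW=0, ERR=30655541/1048576
(2,0): OLD=4680317/32768 → NEW=255, ERR=-3675523/32768
(2,1): OLD=82916527/1048576 → NEW=0, ERR=82916527/1048576
(2,2): OLD=223923627/2097152 → NEW=0, ERR=223923627/2097152
(2,3): OLD=4636943391/33554432 → NEW=255, ERR=-3919436769/33554432
(3,0): OLD=1959144493/16777216 → NEW=0, ERR=1959144493/16777216
(3,1): OLD=61420596723/268435456 → NEW=255, ERR=-7030444557/268435456
(3,2): OLD=571013971725/4294967296 → NEW=255, ERR=-524202688755/4294967296
(3,3): OLD=3626586070747/68719476736 → NEW=0, ERR=3626586070747/68719476736
(4,0): OLD=861489698793/4294967296 → NEW=255, ERR=-233726961687/4294967296
(4,1): OLD=4378158528187/34359738368 → NEW=0, ERR=4378158528187/34359738368
(4,2): OLD=224151038443995/1099511627776 → NEW=255, ERR=-56224426638885/1099511627776
(4,3): OLD=2876176940727917/17592186044416 → NEW=255, ERR=-1609830500598163/17592186044416
(5,0): OLD=124181920358553/549755813888 → NEW=255, ERR=-16005812182887/549755813888
(5,1): OLD=4170974099745743/17592186044416 → NEW=255, ERR=-315033341580337/17592186044416
(5,2): OLD=1583222130682307/8796093022208 → NEW=255, ERR=-659781589980733/8796093022208
(5,3): OLD=41768484450426491/281474976710656 → NEW=255, ERR=-30007634610790789/281474976710656
(6,0): OLD=67144189180371725/281474976710656 → NEW=255, ERR=-4631929880845555/281474976710656
(6,1): OLD=1019257720011342123/4503599627370496 → NEW=255, ERR=-129160184968134357/4503599627370496
(6,2): OLD=13900221347591842877/72057594037927936 → NEW=255, ERR=-4474465132079780803/72057594037927936
(6,3): OLD=217706103158646291627/1152921504606846976 → NEW=255, ERR=-76288880516099687253/1152921504606846976
Row 0: ....
Row 1: ..#.
Row 2: #..#
Row 3: .##.
Row 4: #.##
Row 5: ####
Row 6: ####

Answer: ....
..#.
#..#
.##.
#.##
####
####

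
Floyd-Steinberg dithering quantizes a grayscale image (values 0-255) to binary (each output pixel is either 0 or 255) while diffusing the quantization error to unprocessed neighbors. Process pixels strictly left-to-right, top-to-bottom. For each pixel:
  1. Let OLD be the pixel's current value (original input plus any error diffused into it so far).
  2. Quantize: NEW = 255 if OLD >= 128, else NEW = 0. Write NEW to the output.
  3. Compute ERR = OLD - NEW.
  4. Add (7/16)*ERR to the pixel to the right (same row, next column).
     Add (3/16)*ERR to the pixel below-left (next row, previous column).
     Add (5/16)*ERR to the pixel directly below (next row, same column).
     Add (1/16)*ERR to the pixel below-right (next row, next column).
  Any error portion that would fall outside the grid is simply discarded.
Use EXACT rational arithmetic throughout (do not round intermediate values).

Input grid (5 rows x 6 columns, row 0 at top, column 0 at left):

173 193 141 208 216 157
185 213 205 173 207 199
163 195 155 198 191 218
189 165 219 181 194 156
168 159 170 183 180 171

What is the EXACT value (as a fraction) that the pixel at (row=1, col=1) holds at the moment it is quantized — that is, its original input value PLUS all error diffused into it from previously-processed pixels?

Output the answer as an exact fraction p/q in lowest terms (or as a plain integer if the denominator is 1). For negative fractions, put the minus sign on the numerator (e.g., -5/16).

(0,0): OLD=173 → NEW=255, ERR=-82
(0,1): OLD=1257/8 → NEW=255, ERR=-783/8
(0,2): OLD=12567/128 → NEW=0, ERR=12567/128
(0,3): OLD=513953/2048 → NEW=255, ERR=-8287/2048
(0,4): OLD=7019879/32768 → NEW=255, ERR=-1335961/32768
(0,5): OLD=72961489/524288 → NEW=255, ERR=-60731951/524288
(1,0): OLD=18051/128 → NEW=255, ERR=-14589/128
(1,1): OLD=149333/1024 → NEW=255, ERR=-111787/1024
Target (1,1): original=213, with diffused error = 149333/1024

Answer: 149333/1024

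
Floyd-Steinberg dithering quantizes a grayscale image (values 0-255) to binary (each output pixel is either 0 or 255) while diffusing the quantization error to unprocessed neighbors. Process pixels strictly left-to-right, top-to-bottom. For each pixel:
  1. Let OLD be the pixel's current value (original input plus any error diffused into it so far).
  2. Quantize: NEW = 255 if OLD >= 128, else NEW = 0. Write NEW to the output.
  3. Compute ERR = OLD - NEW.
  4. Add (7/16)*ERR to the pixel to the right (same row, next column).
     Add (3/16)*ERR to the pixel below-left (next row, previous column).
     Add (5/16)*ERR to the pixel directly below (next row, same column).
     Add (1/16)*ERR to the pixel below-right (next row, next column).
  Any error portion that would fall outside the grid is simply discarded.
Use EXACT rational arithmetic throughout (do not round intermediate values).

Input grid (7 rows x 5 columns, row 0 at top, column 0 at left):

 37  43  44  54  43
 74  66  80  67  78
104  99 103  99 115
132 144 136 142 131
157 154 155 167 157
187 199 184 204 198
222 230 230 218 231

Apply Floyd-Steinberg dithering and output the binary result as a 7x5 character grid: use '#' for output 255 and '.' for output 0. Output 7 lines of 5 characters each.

Answer: .....
.#.#.
.#..#
#.##.
#.#.#
#####
##.##

Derivation:
(0,0): OLD=37 → NEW=0, ERR=37
(0,1): OLD=947/16 → NEW=0, ERR=947/16
(0,2): OLD=17893/256 → NEW=0, ERR=17893/256
(0,3): OLD=346435/4096 → NEW=0, ERR=346435/4096
(0,4): OLD=5243093/65536 → NEW=0, ERR=5243093/65536
(1,0): OLD=24745/256 → NEW=0, ERR=24745/256
(1,1): OLD=291231/2048 → NEW=255, ERR=-231009/2048
(1,2): OLD=4721931/65536 → NEW=0, ERR=4721931/65536
(1,3): OLD=37833199/262144 → NEW=255, ERR=-29013521/262144
(1,4): OLD=251094765/4194304 → NEW=0, ERR=251094765/4194304
(2,0): OLD=3704645/32768 → NEW=0, ERR=3704645/32768
(2,1): OLD=139213127/1048576 → NEW=255, ERR=-128173753/1048576
(2,2): OLD=742152597/16777216 → NEW=0, ERR=742152597/16777216
(2,3): OLD=26707803119/268435456 → NEW=0, ERR=26707803119/268435456
(2,4): OLD=731516340169/4294967296 → NEW=255, ERR=-363700320311/4294967296
(3,0): OLD=2422814453/16777216 → NEW=255, ERR=-1855375627/16777216
(3,1): OLD=9768206033/134217728 → NEW=0, ERR=9768206033/134217728
(3,2): OLD=827553573067/4294967296 → NEW=255, ERR=-267663087413/4294967296
(3,3): OLD=1140004804755/8589934592 → NEW=255, ERR=-1050428516205/8589934592
(3,4): OLD=7869149788095/137438953472 → NEW=0, ERR=7869149788095/137438953472
(4,0): OLD=292244525755/2147483648 → NEW=255, ERR=-255363804485/2147483648
(4,1): OLD=7292653697083/68719476736 → NEW=0, ERR=7292653697083/68719476736
(4,2): OLD=179850868291797/1099511627776 → NEW=255, ERR=-100524596791083/1099511627776
(4,3): OLD=1682286486045243/17592186044416 → NEW=0, ERR=1682286486045243/17592186044416
(4,4): OLD=58852555009082653/281474976710656 → NEW=255, ERR=-12923564052134627/281474976710656
(5,0): OLD=186628426767761/1099511627776 → NEW=255, ERR=-93747038315119/1099511627776
(5,1): OLD=1497853996065011/8796093022208 → NEW=255, ERR=-745149724598029/8796093022208
(5,2): OLD=40231110631690635/281474976710656 → NEW=255, ERR=-31545008429526645/281474976710656
(5,3): OLD=191999298731398245/1125899906842624 → NEW=255, ERR=-95105177513470875/1125899906842624
(5,4): OLD=2750309716347339719/18014398509481984 → NEW=255, ERR=-1843361903570566201/18014398509481984
(6,0): OLD=25258391708483969/140737488355328 → NEW=255, ERR=-10629667822124671/140737488355328
(6,1): OLD=649154341752533647/4503599627370496 → NEW=255, ERR=-499263563226942833/4503599627370496
(6,2): OLD=9032022222616852501/72057594037927936 → NEW=0, ERR=9032022222616852501/72057594037927936
(6,3): OLD=253931521757494312743/1152921504606846976 → NEW=255, ERR=-40063461917251666137/1152921504606846976
(6,4): OLD=3293490136689769400017/18446744073709551616 → NEW=255, ERR=-1410429602106166262063/18446744073709551616
Row 0: .....
Row 1: .#.#.
Row 2: .#..#
Row 3: #.##.
Row 4: #.#.#
Row 5: #####
Row 6: ##.##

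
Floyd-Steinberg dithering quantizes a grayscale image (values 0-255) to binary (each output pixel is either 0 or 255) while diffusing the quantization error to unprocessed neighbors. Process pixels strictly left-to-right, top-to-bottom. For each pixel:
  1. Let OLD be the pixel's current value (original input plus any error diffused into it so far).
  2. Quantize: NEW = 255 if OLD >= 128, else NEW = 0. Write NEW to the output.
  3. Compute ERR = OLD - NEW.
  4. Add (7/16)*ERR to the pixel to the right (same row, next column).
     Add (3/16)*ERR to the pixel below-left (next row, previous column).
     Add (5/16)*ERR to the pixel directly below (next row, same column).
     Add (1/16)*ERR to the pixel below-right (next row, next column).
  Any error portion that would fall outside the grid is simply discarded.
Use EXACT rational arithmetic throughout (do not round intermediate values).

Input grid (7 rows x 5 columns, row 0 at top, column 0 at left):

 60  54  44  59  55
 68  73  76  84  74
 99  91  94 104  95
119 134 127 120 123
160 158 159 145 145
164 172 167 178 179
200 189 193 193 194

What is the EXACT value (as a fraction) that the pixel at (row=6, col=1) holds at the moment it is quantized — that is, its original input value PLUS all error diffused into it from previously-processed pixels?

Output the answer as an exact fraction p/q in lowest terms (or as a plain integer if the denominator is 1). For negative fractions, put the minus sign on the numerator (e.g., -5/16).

(0,0): OLD=60 → NEW=0, ERR=60
(0,1): OLD=321/4 → NEW=0, ERR=321/4
(0,2): OLD=5063/64 → NEW=0, ERR=5063/64
(0,3): OLD=95857/1024 → NEW=0, ERR=95857/1024
(0,4): OLD=1572119/16384 → NEW=0, ERR=1572119/16384
(1,0): OLD=6515/64 → NEW=0, ERR=6515/64
(1,1): OLD=82533/512 → NEW=255, ERR=-48027/512
(1,2): OLD=1347593/16384 → NEW=0, ERR=1347593/16384
(1,3): OLD=11283573/65536 → NEW=255, ERR=-5428107/65536
(1,4): OLD=77175103/1048576 → NEW=0, ERR=77175103/1048576
(2,0): OLD=927527/8192 → NEW=0, ERR=927527/8192
(2,1): OLD=34866781/262144 → NEW=255, ERR=-31979939/262144
(2,2): OLD=188485335/4194304 → NEW=0, ERR=188485335/4194304
(2,3): OLD=7832810005/67108864 → NEW=0, ERR=7832810005/67108864
(2,4): OLD=175972794707/1073741824 → NEW=255, ERR=-97831370413/1073741824
(3,0): OLD=551586679/4194304 → NEW=255, ERR=-517960841/4194304
(3,1): OLD=1924408299/33554432 → NEW=0, ERR=1924408299/33554432
(3,2): OLD=193697320265/1073741824 → NEW=255, ERR=-80106844855/1073741824
(3,3): OLD=235277415377/2147483648 → NEW=0, ERR=235277415377/2147483648
(3,4): OLD=5145525942933/34359738368 → NEW=255, ERR=-3616207340907/34359738368
(4,0): OLD=70954137177/536870912 → NEW=255, ERR=-65947945383/536870912
(4,1): OLD=1726134913689/17179869184 → NEW=0, ERR=1726134913689/17179869184
(4,2): OLD=56011939029655/274877906944 → NEW=255, ERR=-14081927241065/274877906944
(4,3): OLD=582424470799257/4398046511104 → NEW=255, ERR=-539077389532263/4398046511104
(4,4): OLD=4597401627547055/70368744177664 → NEW=0, ERR=4597401627547055/70368744177664
(5,0): OLD=39706710218603/274877906944 → NEW=255, ERR=-30387156052117/274877906944
(5,1): OLD=302916785440449/2199023255552 → NEW=255, ERR=-257834144725311/2199023255552
(5,2): OLD=5840006441537929/70368744177664 → NEW=0, ERR=5840006441537929/70368744177664
(5,3): OLD=52087817213775015/281474976710656 → NEW=255, ERR=-19688301847442265/281474976710656
(5,4): OLD=725773299988099197/4503599627370496 → NEW=255, ERR=-422644604991377283/4503599627370496
(6,0): OLD=5047885741505787/35184372088832 → NEW=255, ERR=-3924129141146373/35184372088832
(6,1): OLD=126344718636428789/1125899906842624 → NEW=0, ERR=126344718636428789/1125899906842624
Target (6,1): original=189, with diffused error = 126344718636428789/1125899906842624

Answer: 126344718636428789/1125899906842624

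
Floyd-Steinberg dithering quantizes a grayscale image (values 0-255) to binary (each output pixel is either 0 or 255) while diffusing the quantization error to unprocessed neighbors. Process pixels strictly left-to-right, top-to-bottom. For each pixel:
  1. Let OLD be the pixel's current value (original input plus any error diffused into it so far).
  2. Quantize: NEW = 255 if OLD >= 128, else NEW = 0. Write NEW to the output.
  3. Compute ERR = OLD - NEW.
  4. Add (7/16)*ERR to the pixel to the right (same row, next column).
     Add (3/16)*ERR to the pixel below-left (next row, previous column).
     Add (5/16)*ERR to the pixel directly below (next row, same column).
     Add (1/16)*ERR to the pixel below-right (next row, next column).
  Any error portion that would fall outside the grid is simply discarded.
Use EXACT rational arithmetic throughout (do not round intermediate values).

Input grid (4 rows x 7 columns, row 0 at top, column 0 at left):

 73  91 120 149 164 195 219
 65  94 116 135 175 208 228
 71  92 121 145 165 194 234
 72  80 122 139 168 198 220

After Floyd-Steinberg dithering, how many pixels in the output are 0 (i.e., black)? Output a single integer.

(0,0): OLD=73 → NEW=0, ERR=73
(0,1): OLD=1967/16 → NEW=0, ERR=1967/16
(0,2): OLD=44489/256 → NEW=255, ERR=-20791/256
(0,3): OLD=464767/4096 → NEW=0, ERR=464767/4096
(0,4): OLD=14001273/65536 → NEW=255, ERR=-2710407/65536
(0,5): OLD=185499471/1048576 → NEW=255, ERR=-81887409/1048576
(0,6): OLD=3100998441/16777216 → NEW=255, ERR=-1177191639/16777216
(1,0): OLD=28381/256 → NEW=0, ERR=28381/256
(1,1): OLD=348683/2048 → NEW=255, ERR=-173557/2048
(1,2): OLD=5406951/65536 → NEW=0, ERR=5406951/65536
(1,3): OLD=50783515/262144 → NEW=255, ERR=-16063205/262144
(1,4): OLD=2142728625/16777216 → NEW=0, ERR=2142728625/16777216
(1,5): OLD=30028621697/134217728 → NEW=255, ERR=-4196898943/134217728
(1,6): OLD=402678725231/2147483648 → NEW=255, ERR=-144929605009/2147483648
(2,0): OLD=2941097/32768 → NEW=0, ERR=2941097/32768
(2,1): OLD=133361619/1048576 → NEW=0, ERR=133361619/1048576
(2,2): OLD=3114510905/16777216 → NEW=255, ERR=-1163679175/16777216
(2,3): OLD=16724763313/134217728 → NEW=0, ERR=16724763313/134217728
(2,4): OLD=268151116161/1073741824 → NEW=255, ERR=-5653048959/1073741824
(2,5): OLD=6090375091499/34359738368 → NEW=255, ERR=-2671358192341/34359738368
(2,6): OLD=97274578573277/549755813888 → NEW=255, ERR=-42913153968163/549755813888
(3,0): OLD=2078619929/16777216 → NEW=0, ERR=2078619929/16777216
(3,1): OLD=22354454821/134217728 → NEW=255, ERR=-11871065819/134217728
(3,2): OLD=99796477247/1073741824 → NEW=0, ERR=99796477247/1073741824
(3,3): OLD=916033268937/4294967296 → NEW=255, ERR=-179183391543/4294967296
(3,4): OLD=77687683804441/549755813888 → NEW=255, ERR=-62500048736999/549755813888
(3,5): OLD=479391799439707/4398046511104 → NEW=0, ERR=479391799439707/4398046511104
(3,6): OLD=16778406307817861/70368744177664 → NEW=255, ERR=-1165623457486459/70368744177664
Output grid:
  Row 0: ..#.###  (3 black, running=3)
  Row 1: .#.#.##  (3 black, running=6)
  Row 2: ..#.###  (3 black, running=9)
  Row 3: .#.##.#  (3 black, running=12)

Answer: 12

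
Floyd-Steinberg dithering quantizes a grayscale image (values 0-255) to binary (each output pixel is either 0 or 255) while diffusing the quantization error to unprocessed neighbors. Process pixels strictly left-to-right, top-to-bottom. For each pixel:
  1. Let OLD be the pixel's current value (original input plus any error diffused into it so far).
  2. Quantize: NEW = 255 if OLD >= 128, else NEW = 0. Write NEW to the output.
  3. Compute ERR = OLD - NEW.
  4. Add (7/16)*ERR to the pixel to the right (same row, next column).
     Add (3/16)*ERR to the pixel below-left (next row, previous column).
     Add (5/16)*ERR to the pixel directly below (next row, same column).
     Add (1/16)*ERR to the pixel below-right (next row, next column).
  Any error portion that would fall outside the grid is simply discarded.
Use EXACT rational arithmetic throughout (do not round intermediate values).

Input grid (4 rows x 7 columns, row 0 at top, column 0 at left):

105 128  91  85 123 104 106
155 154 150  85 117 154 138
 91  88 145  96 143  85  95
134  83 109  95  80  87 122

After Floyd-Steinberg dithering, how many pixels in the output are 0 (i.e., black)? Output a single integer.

Answer: 15

Derivation:
(0,0): OLD=105 → NEW=0, ERR=105
(0,1): OLD=2783/16 → NEW=255, ERR=-1297/16
(0,2): OLD=14217/256 → NEW=0, ERR=14217/256
(0,3): OLD=447679/4096 → NEW=0, ERR=447679/4096
(0,4): OLD=11194681/65536 → NEW=255, ERR=-5516999/65536
(0,5): OLD=70432911/1048576 → NEW=0, ERR=70432911/1048576
(0,6): OLD=2271415273/16777216 → NEW=255, ERR=-2006774807/16777216
(1,0): OLD=44189/256 → NEW=255, ERR=-21091/256
(1,1): OLD=224459/2048 → NEW=0, ERR=224459/2048
(1,2): OLD=15121191/65536 → NEW=255, ERR=-1590489/65536
(1,3): OLD=25224603/262144 → NEW=0, ERR=25224603/262144
(1,4): OLD=2553767793/16777216 → NEW=255, ERR=-1724422287/16777216
(1,5): OLD=13735030465/134217728 → NEW=0, ERR=13735030465/134217728
(1,6): OLD=321242377007/2147483648 → NEW=255, ERR=-226365953233/2147483648
(2,0): OLD=2811625/32768 → NEW=0, ERR=2811625/32768
(2,1): OLD=157380115/1048576 → NEW=255, ERR=-110006765/1048576
(2,2): OLD=1953028089/16777216 → NEW=0, ERR=1953028089/16777216
(2,3): OLD=20966220657/134217728 → NEW=255, ERR=-13259299983/134217728
(2,4): OLD=99709129217/1073741824 → NEW=0, ERR=99709129217/1073741824
(2,5): OLD=4515484095083/34359738368 → NEW=255, ERR=-4246249188757/34359738368
(2,6): OLD=7909949538461/549755813888 → NEW=0, ERR=7909949538461/549755813888
(3,0): OLD=2367986649/16777216 → NEW=255, ERR=-1910203431/16777216
(3,1): OLD=3703406949/134217728 → NEW=0, ERR=3703406949/134217728
(3,2): OLD=142130961983/1073741824 → NEW=255, ERR=-131673203137/1073741824
(3,3): OLD=151031084137/4294967296 → NEW=0, ERR=151031084137/4294967296
(3,4): OLD=52258538135513/549755813888 → NEW=0, ERR=52258538135513/549755813888
(3,5): OLD=433075423777307/4398046511104 → NEW=0, ERR=433075423777307/4398046511104
(3,6): OLD=11389392841493701/70368744177664 → NEW=255, ERR=-6554636923810619/70368744177664
Output grid:
  Row 0: .#..#.#  (4 black, running=4)
  Row 1: #.#.#.#  (3 black, running=7)
  Row 2: .#.#.#.  (4 black, running=11)
  Row 3: #.#...#  (4 black, running=15)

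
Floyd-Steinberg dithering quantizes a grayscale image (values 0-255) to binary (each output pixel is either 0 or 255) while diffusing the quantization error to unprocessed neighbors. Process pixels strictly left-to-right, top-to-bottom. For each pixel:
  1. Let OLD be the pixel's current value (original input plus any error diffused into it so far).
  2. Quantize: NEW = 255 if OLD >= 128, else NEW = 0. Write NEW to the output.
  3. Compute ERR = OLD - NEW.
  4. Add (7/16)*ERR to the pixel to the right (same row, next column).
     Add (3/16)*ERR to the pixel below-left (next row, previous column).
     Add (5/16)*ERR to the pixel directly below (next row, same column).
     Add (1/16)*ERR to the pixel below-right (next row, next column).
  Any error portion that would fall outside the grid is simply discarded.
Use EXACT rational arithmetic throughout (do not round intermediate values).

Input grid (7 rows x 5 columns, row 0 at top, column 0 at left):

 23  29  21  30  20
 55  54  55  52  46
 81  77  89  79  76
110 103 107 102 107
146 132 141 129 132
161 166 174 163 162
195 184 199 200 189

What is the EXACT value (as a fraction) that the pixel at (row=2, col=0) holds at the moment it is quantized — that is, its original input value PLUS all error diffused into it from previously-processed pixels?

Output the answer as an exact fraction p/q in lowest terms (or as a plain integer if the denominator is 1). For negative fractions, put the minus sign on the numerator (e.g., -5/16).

Answer: 4012343/32768

Derivation:
(0,0): OLD=23 → NEW=0, ERR=23
(0,1): OLD=625/16 → NEW=0, ERR=625/16
(0,2): OLD=9751/256 → NEW=0, ERR=9751/256
(0,3): OLD=191137/4096 → NEW=0, ERR=191137/4096
(0,4): OLD=2648679/65536 → NEW=0, ERR=2648679/65536
(1,0): OLD=17795/256 → NEW=0, ERR=17795/256
(1,1): OLD=215445/2048 → NEW=0, ERR=215445/2048
(1,2): OLD=8134201/65536 → NEW=0, ERR=8134201/65536
(1,3): OLD=34299653/262144 → NEW=255, ERR=-32547067/262144
(1,4): OLD=30314863/4194304 → NEW=0, ERR=30314863/4194304
(2,0): OLD=4012343/32768 → NEW=0, ERR=4012343/32768
Target (2,0): original=81, with diffused error = 4012343/32768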